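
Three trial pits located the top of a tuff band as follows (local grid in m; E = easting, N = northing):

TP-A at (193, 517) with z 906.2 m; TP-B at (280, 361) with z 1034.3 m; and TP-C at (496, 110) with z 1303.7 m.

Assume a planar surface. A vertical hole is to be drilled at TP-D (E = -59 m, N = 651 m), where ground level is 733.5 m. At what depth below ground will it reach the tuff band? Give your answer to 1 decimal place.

84.9 m

Let the plane be z = a·E + b·N + c.
TP-B−TP-A: 87a − 156b = 128.1;  TP-C−TP-A: 303a − 407b = 397.5.
Solving gives a = 0.83256, b = −0.35684.
Then c = 906.2 − a·193 − b·517 = 930.00.
At (-59, 651): z_contact = −49.12 − 232.30 + 930.00 = 648.58 m.
Depth below ground = 733.5 − 648.58 = 84.9 m.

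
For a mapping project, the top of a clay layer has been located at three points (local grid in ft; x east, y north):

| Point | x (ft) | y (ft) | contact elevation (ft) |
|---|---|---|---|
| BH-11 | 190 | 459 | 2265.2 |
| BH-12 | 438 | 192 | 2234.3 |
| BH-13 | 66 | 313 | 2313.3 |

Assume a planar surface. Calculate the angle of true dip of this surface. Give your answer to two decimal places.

15.44°

Let the plane be z = a·x + b·y + c.
BH-12−BH-11: 248a − 267b = −30.9;  BH-13−BH-11: −124a − 146b = 48.1.
Solving gives a = −0.25036, b = −0.11682.
Gradient magnitude |∇z| = √(a² + b²) = √(0.06268 + 0.01365) = 0.27627.
True dip = arctan(0.27627) = 15.44°, dipping toward ENE (azimuth ≈ 065°).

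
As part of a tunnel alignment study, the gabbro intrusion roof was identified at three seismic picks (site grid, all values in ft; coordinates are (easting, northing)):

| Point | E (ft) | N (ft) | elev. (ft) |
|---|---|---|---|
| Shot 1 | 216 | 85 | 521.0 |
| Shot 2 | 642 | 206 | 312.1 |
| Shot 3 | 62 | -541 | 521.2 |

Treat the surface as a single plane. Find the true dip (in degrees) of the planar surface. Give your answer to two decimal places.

Two edge vectors: Shot 1→Shot 2 = (426, 121, -208.9), Shot 1→Shot 3 = (-154, -626, 0.2).
Normal n = (Shot 1→Shot 2) × (Shot 1→Shot 3) = (-130747.2, 32085.4, -248042).
So ∂z/∂E = −n_x/n_z = −0.52712 and ∂z/∂N = −n_y/n_z = 0.12935.
Gradient magnitude |∇z| = √(a² + b²) = √(0.27785 + 0.01673) = 0.54276.
True dip = arctan(0.54276) = 28.49°, dipping toward ESE (azimuth ≈ 104°).

28.49°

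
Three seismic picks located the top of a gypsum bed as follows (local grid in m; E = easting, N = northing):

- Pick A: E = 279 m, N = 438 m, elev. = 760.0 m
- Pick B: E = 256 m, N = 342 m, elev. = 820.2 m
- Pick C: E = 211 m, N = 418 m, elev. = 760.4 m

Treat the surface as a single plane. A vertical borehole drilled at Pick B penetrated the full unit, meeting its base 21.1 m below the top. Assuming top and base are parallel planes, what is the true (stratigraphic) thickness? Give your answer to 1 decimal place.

17.3 m

Let the plane be z = a·E + b·N + c.
Pick B−Pick A: −23a − 96b = 60.2;  Pick C−Pick A: −68a − 20b = 0.4.
Solving gives a = 0.19209, b = −0.67310.
|∇z| = √(a²+b²) = 0.69998, so dip δ = arctan(0.69998) = 34.99°.
True thickness = vertical thickness × cos δ = 21.1 × cos 34.99° = 17.3 m.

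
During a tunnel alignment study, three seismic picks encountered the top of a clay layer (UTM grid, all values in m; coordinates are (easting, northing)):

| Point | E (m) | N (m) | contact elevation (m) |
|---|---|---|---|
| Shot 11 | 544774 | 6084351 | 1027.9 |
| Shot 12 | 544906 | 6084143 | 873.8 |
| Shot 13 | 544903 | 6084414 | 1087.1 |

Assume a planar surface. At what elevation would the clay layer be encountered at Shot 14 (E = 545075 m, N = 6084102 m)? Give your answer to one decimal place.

854.0 m

Let the plane be z = a·E + b·N + c.
Shot 12−Shot 11: 132a − 208b = −154.1;  Shot 13−Shot 11: 129a + 63b = 59.2.
Solving gives a = 0.074123705, b = 0.787905428.
Then c = 1027.9 − a·544774 − b·6084351 = −4833245.95.
At (545075, 6084102): z = 40403.0 + 4793697.0 − 4833245.95 = 854.0 m.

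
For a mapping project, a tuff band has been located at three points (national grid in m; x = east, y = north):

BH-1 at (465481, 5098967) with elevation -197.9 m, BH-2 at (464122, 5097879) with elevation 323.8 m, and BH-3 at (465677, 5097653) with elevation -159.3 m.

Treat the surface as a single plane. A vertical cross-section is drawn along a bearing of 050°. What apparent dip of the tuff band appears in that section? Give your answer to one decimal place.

Two edge vectors: BH-1→BH-2 = (-1359, -1088, 521.7), BH-1→BH-3 = (196, -1314, 38.6).
Normal n = (BH-1→BH-2) × (BH-1→BH-3) = (643517, 154710.6, 1998974).
So ∂z/∂x = −n_x/n_z = −0.32192 and ∂z/∂y = −n_y/n_z = −0.07740.
Unit vector along 050° is (sin 50°, cos 50°) = (0.7660, 0.6428).
Slope in that direction = a·(0.7660) + b·(0.6428) = −0.29636.
Apparent dip = arctan|0.29636| = 16.5° (true dip is 18.3°, so apparent ≤ true as expected).

16.5°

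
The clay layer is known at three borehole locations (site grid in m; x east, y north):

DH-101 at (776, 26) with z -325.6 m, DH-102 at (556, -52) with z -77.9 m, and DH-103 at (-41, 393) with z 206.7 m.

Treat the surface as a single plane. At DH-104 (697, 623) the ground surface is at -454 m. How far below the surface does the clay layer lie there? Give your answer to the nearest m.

Let the plane be z = a·x + b·y + c.
DH-102−DH-101: −220a − 78b = 247.7;  DH-103−DH-101: −817a + 367b = 532.3.
Solving gives a = −0.91665, b = −0.59021.
Then c = -325.6 − a·776 − b·26 = 401.07.
At (697, 623): z_contact = −638.9 − 367.7 + 401.07 = -605.5 m.
Depth below ground = -454 − (-605.5) = 152 m.

152 m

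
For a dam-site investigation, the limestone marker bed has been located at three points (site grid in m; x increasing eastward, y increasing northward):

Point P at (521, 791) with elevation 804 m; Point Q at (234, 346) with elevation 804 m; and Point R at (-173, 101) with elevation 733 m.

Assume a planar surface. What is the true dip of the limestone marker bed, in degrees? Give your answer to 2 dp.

18.74°

Let the plane be z = a·x + b·y + c.
Point Q−Point P: −287a − 445b = 0;  Point R−Point P: −694a − 690b = −71.
Solving gives a = 0.28515, b = −0.18391.
Gradient magnitude |∇z| = √(a² + b²) = √(0.08131 + 0.03382) = 0.33931.
True dip = arctan(0.33931) = 18.74°, dipping toward WNW (azimuth ≈ 303°).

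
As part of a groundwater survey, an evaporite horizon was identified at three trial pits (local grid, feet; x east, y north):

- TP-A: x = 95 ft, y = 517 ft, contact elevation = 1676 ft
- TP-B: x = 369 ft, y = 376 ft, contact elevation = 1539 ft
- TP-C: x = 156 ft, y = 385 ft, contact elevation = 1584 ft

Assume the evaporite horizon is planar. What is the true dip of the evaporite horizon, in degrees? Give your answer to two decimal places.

Let the plane be z = a·x + b·y + c.
TP-B−TP-A: 274a − 141b = −137;  TP-C−TP-A: 61a − 132b = −92.
Solving gives a = −0.18544, b = 0.61127.
Gradient magnitude |∇z| = √(a² + b²) = √(0.03439 + 0.37366) = 0.63878.
True dip = arctan(0.63878) = 32.57°, dipping toward SSE (azimuth ≈ 163°).

32.57°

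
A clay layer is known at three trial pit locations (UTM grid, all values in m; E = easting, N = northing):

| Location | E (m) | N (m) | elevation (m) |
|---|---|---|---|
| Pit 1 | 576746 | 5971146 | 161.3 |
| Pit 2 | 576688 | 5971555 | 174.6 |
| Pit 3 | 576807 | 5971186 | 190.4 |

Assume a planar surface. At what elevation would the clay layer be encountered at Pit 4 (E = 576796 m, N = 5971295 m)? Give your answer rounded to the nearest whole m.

196 m

Let the plane be z = a·E + b·N + c.
Pit 2−Pit 1: −58a + 409b = 13.3;  Pit 3−Pit 1: 61a + 40b = 29.1.
Solving gives a = 0.41695332, b = 0.09164619.
Then c = 161.3 − a·576746 − b·5971146 = −787547.65.
At (576796, 5971295): z = 240497.0 + 547246.4 − 787547.65 = 195.8 m.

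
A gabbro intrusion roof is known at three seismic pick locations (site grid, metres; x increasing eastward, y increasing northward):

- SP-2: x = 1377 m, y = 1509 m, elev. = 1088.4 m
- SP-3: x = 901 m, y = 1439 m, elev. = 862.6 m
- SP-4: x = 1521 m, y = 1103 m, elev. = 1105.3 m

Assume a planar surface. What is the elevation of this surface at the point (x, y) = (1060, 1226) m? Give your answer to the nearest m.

910 m

Let the plane be z = a·x + b·y + c.
SP-3−SP-2: −476a − 70b = −225.8;  SP-4−SP-2: 144a − 406b = 16.9.
Solving gives a = 0.45667, b = 0.12035.
Then c = 1088.4 − a·1377 − b·1509 = 277.96.
At (1060, 1226): z = 484.1 + 147.5 + 277.96 = 909.6 m.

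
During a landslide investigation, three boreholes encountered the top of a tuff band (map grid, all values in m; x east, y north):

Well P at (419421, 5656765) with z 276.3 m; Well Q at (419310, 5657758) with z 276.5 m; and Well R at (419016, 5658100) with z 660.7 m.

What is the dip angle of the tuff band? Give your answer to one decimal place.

56.5°

Two edge vectors: Well P→Well Q = (-111, 993, 0.2), Well P→Well R = (-405, 1335, 384.4).
Normal n = (Well P→Well Q) × (Well P→Well R) = (381442.2, 42587.4, 253980).
So ∂z/∂x = −n_x/n_z = −1.50186 and ∂z/∂y = −n_y/n_z = −0.16768.
Gradient magnitude |∇z| = √(a² + b²) = √(2.25558 + 0.02812) = 1.51119.
True dip = arctan(1.51119) = 56.5°, dipping toward E (azimuth ≈ 084°).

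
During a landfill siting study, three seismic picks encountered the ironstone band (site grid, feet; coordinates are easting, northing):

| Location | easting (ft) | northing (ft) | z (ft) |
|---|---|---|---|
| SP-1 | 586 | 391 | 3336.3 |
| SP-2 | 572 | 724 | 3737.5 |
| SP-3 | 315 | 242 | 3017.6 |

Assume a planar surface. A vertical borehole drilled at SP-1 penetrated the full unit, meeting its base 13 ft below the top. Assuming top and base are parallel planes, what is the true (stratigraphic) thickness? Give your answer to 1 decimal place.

7.8 ft

Let the plane be z = a·easting + b·northing + c.
SP-2−SP-1: −14a + 333b = 401.2;  SP-3−SP-1: −271a − 149b = −318.7.
Solving gives a = 0.50199, b = 1.22591.
|∇z| = √(a²+b²) = 1.32471, so dip δ = arctan(1.32471) = 52.95°.
True thickness = vertical thickness × cos δ = 13 × cos 52.95° = 7.8 ft.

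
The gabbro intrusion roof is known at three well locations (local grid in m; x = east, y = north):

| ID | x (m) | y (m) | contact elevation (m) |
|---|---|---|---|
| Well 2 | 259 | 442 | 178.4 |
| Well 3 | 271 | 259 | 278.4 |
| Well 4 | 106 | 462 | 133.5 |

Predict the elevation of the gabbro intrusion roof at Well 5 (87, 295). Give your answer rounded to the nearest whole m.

Let the plane be z = a·x + b·y + c.
Well 3−Well 2: 12a − 183b = 100;  Well 4−Well 2: −153a + 20b = −44.9.
Solving gives a = 0.22395, b = −0.53176.
Then c = 178.4 − a·259 − b·442 = 355.44.
At (87, 295): z = 19.5 − 156.9 + 355.44 = 218.0 m.

218 m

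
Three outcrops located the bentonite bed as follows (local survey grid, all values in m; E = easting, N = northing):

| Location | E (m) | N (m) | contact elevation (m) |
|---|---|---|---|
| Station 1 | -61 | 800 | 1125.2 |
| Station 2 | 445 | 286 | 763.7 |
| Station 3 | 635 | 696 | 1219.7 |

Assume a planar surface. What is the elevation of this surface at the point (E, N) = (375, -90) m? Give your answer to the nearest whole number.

375 m

Two edge vectors: Station 1→Station 2 = (506, -514, -361.5), Station 1→Station 3 = (696, -104, 94.5).
Normal n = (Station 1→Station 2) × (Station 1→Station 3) = (-86169, -299421, 305120).
So ∂z/∂E = −n_x/n_z = 0.28241 and ∂z/∂N = −n_y/n_z = 0.98132.
Intercept c from Station 1: 1125.2 + 17.23 − 785.06 = 357.37.
At (375, -90): z = 105.9 − 88.3 + 357.37 = 375.0 m.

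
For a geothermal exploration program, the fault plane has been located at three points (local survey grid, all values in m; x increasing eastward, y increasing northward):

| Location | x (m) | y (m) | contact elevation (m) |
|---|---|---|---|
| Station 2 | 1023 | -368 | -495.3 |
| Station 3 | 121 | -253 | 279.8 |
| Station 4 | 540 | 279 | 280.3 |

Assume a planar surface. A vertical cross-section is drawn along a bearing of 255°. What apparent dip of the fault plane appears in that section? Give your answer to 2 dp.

30.74°

Two edge vectors: Station 2→Station 3 = (-902, 115, 775.1), Station 2→Station 4 = (-483, 647, 775.6).
Normal n = (Station 2→Station 3) × (Station 2→Station 4) = (-412295.7, 325217.9, -528049).
So ∂z/∂x = −n_x/n_z = −0.78079 and ∂z/∂y = −n_y/n_z = 0.61589.
Unit vector along 255° is (sin 255°, cos 255°) = (-0.9659, -0.2588).
Slope in that direction = a·(-0.9659) + b·(-0.2588) = 0.59478.
Apparent dip = arctan|0.59478| = 30.74° (true dip is 44.8°, so apparent ≤ true as expected).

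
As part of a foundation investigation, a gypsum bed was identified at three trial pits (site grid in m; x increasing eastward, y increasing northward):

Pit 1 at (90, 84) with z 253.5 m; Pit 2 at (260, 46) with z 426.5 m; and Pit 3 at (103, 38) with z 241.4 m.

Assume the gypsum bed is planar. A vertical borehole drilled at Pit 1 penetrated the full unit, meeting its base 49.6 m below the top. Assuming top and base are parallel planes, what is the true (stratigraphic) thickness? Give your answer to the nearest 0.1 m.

30.4 m

Let the plane be z = a·x + b·y + c.
Pit 2−Pit 1: 170a − 38b = 173;  Pit 3−Pit 1: 13a − 46b = −12.1.
Solving gives a = 1.14903, b = 0.58777.
|∇z| = √(a²+b²) = 1.29064, so dip δ = arctan(1.29064) = 52.23°.
True thickness = vertical thickness × cos δ = 49.6 × cos 52.23° = 30.4 m.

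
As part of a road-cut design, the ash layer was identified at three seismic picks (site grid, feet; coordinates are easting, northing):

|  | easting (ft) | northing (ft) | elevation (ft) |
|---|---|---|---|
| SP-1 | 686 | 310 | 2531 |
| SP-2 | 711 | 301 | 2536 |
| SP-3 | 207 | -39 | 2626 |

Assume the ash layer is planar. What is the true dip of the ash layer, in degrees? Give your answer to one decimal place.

Let the plane be z = a·easting + b·northing + c.
SP-2−SP-1: 25a − 9b = 5;  SP-3−SP-1: −479a − 349b = 95.
Solving gives a = 0.06827, b = −0.36591.
Gradient magnitude |∇z| = √(a² + b²) = √(0.00466 + 0.13389) = 0.37222.
True dip = arctan(0.37222) = 20.4°, dipping toward N (azimuth ≈ 349°).

20.4°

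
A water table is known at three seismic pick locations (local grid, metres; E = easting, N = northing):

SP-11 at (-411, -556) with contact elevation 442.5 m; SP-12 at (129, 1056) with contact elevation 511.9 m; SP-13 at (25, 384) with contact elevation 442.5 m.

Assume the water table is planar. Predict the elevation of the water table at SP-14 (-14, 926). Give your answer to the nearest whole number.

Two edge vectors: SP-11→SP-12 = (540, 1612, 69.4), SP-11→SP-13 = (436, 940, 0).
Normal n = (SP-11→SP-12) × (SP-11→SP-13) = (-65236, 30258.4, -195232).
So ∂z/∂E = −n_x/n_z = −0.33415 and ∂z/∂N = −n_y/n_z = 0.15499.
Intercept c from SP-11: 442.5 − 137.33 + 86.17 = 391.34.
At (-14, 926): z = 4.7 + 143.5 + 391.34 = 539.5 m.

540 m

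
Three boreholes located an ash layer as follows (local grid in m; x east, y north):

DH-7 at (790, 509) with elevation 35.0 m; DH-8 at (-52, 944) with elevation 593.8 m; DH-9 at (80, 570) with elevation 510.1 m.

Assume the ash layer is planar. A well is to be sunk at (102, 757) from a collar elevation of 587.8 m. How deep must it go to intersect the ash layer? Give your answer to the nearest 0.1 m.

Two edge vectors: DH-7→DH-8 = (-842, 435, 558.8), DH-7→DH-9 = (-710, 61, 475.1).
Normal n = (DH-7→DH-8) × (DH-7→DH-9) = (172581.7, 3286.2, 257488).
So ∂z/∂x = −n_x/n_z = −0.67025 and ∂z/∂y = −n_y/n_z = −0.01276.
Intercept c from DH-7: 35 + 529.50 + 6.50 = 570.99.
At (102, 757): z_contact = −68.37 − 9.66 + 570.99 = 492.97 m.
Depth below ground = 587.8 − 492.97 = 94.8 m.

94.8 m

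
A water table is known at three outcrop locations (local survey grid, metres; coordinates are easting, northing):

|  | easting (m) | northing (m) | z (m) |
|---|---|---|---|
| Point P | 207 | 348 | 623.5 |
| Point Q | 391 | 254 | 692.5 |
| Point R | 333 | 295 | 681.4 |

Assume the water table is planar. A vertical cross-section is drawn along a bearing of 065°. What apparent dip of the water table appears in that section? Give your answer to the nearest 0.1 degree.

49.5°

Let the plane be z = a·easting + b·northing + c.
Point Q−Point P: 184a − 94b = 69;  Point R−Point P: 126a − 53b = 57.9.
Solving gives a = 0.85354, b = 0.93671.
Unit vector along 065° is (sin 65°, cos 65°) = (0.9063, 0.4226).
Slope in that direction = a·(0.9063) + b·(0.4226) = 1.16944.
Apparent dip = arctan|1.16944| = 49.5° (true dip is 51.7°, so apparent ≤ true as expected).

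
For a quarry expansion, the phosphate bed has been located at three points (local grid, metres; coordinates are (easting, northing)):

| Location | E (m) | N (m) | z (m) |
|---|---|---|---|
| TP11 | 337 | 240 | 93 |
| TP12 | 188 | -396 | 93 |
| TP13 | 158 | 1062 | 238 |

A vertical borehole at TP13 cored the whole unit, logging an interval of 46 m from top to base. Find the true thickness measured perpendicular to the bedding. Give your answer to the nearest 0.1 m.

Let the plane be z = a·E + b·N + c.
TP12−TP11: −149a − 636b = 0;  TP13−TP11: −179a + 822b = 145.
Solving gives a = −0.39023, b = 0.09142.
|∇z| = √(a²+b²) = 0.40080, so dip δ = arctan(0.40080) = 21.84°.
True thickness = vertical thickness × cos δ = 46 × cos 21.84° = 42.7 m.

42.7 m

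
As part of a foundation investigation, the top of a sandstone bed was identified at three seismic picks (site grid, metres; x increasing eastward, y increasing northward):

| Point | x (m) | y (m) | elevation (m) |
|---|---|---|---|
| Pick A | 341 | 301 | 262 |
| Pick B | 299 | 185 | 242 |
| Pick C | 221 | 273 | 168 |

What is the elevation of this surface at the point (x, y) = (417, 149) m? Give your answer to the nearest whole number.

Let the plane be z = a·x + b·y + c.
Pick B−Pick A: −42a − 116b = −20;  Pick C−Pick A: −120a − 28b = −94.
Solving gives a = 0.81168, b = −0.12147.
Then c = 262 − a·341 − b·301 = 21.78.
At (417, 149): z = 338.5 − 18.1 + 21.78 = 342.2 m.

342 m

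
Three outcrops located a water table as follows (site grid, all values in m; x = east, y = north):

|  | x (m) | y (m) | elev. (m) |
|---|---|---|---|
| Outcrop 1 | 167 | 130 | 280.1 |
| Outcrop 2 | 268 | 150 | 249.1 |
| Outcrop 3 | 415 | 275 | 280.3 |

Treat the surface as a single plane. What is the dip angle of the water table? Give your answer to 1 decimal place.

42.7°

Two edge vectors: Outcrop 1→Outcrop 2 = (101, 20, -31), Outcrop 1→Outcrop 3 = (248, 145, 0.2).
Normal n = (Outcrop 1→Outcrop 2) × (Outcrop 1→Outcrop 3) = (4499, -7708.2, 9685).
So ∂z/∂x = −n_x/n_z = −0.46453 and ∂z/∂y = −n_y/n_z = 0.79589.
Gradient magnitude |∇z| = √(a² + b²) = √(0.21579 + 0.63344) = 0.92154.
True dip = arctan(0.92154) = 42.7°, dipping toward SSE (azimuth ≈ 150°).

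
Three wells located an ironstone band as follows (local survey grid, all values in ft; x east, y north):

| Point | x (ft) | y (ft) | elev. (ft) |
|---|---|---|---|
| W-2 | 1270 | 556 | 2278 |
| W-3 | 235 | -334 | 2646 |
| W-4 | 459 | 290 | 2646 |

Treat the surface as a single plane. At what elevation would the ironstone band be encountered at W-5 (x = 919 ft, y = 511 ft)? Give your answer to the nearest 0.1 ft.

Let the plane be z = a·x + b·y + c.
W-3−W-2: −1035a − 890b = 368;  W-4−W-2: −811a − 266b = 368.
Solving gives a = −0.514316, b = 0.184626.
Then c = 2278 − a·1270 − b·556 = 2828.53.
At (919, 511): z = −472.7 + 94.3 + 2828.53 = 2450.2 ft.

2450.2 ft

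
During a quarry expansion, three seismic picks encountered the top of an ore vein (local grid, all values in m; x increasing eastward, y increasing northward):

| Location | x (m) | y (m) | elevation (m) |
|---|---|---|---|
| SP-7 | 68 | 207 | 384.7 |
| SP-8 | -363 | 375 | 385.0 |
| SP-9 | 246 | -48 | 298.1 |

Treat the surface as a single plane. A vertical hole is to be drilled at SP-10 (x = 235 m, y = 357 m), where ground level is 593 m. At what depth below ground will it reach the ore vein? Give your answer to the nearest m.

Two edge vectors: SP-7→SP-8 = (-431, 168, 0.3), SP-7→SP-9 = (178, -255, -86.6).
Normal n = (SP-7→SP-8) × (SP-7→SP-9) = (-14472.3, -37271.2, 80001).
So ∂z/∂x = −n_x/n_z = 0.18090 and ∂z/∂y = −n_y/n_z = 0.46588.
Intercept c from SP-7: 384.7 − 12.30 − 96.44 = 275.96.
At (235, 357): z_contact = 42.5 + 166.3 + 275.96 = 484.8 m.
Depth below ground = 593 − 484.8 = 108 m.

108 m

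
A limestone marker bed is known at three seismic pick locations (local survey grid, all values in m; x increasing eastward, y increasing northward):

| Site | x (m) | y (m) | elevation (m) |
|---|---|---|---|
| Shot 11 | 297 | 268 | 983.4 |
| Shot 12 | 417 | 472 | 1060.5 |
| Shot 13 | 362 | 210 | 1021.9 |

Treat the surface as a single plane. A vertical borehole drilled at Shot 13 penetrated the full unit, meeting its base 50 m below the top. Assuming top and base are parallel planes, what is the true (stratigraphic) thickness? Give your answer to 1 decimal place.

Two edge vectors: Shot 11→Shot 12 = (120, 204, 77.1), Shot 11→Shot 13 = (65, -58, 38.5).
Normal n = (Shot 11→Shot 12) × (Shot 11→Shot 13) = (12325.8, 391.5, -20220).
So ∂z/∂x = −n_x/n_z = 0.60958 and ∂z/∂y = −n_y/n_z = 0.01936.
|∇z| = √(a²+b²) = 0.60989, so dip δ = arctan(0.60989) = 31.38°.
True thickness = vertical thickness × cos δ = 50 × cos 31.38° = 42.7 m.

42.7 m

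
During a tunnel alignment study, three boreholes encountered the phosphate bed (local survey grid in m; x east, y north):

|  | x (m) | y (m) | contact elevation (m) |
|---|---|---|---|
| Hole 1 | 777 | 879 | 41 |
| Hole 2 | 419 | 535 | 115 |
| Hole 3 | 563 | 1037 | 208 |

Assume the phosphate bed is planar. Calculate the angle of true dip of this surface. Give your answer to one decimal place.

Two edge vectors: Hole 1→Hole 2 = (-358, -344, 74), Hole 1→Hole 3 = (-214, 158, 167).
Normal n = (Hole 1→Hole 2) × (Hole 1→Hole 3) = (-69140, 43950, -130180).
So ∂z/∂x = −n_x/n_z = −0.53111 and ∂z/∂y = −n_y/n_z = 0.33761.
Gradient magnitude |∇z| = √(a² + b²) = √(0.28208 + 0.11398) = 0.62933.
True dip = arctan(0.62933) = 32.2°, dipping toward ESE (azimuth ≈ 122°).

32.2°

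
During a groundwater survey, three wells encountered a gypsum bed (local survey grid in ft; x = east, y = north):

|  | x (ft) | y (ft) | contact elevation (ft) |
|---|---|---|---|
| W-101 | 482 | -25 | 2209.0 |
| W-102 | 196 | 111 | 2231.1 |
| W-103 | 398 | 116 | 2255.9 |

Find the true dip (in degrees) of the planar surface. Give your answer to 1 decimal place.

22.6°

Two edge vectors: W-101→W-102 = (-286, 136, 22.1), W-101→W-103 = (-84, 141, 46.9).
Normal n = (W-101→W-102) × (W-101→W-103) = (3262.3, 11557, -28902).
So ∂z/∂x = −n_x/n_z = 0.11287 and ∂z/∂y = −n_y/n_z = 0.39987.
Gradient magnitude |∇z| = √(a² + b²) = √(0.01274 + 0.15989) = 0.41549.
True dip = arctan(0.41549) = 22.6°, dipping toward SSW (azimuth ≈ 196°).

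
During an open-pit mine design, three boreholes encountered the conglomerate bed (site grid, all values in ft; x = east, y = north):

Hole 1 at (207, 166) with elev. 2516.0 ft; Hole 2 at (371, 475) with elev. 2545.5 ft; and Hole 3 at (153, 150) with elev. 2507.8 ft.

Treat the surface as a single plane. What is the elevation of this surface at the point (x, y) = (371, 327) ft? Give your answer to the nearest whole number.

2543 ft

Two edge vectors: Hole 1→Hole 2 = (164, 309, 29.5), Hole 1→Hole 3 = (-54, -16, -8.2).
Normal n = (Hole 1→Hole 2) × (Hole 1→Hole 3) = (-2061.8, -248.2, 14062).
So ∂z/∂x = −n_x/n_z = 0.14662 and ∂z/∂y = −n_y/n_z = 0.01765.
Intercept c from Hole 1: 2516 − 30.35 − 2.93 = 2482.72.
At (371, 327): z = 54.4 + 5.8 + 2482.72 = 2542.9 ft.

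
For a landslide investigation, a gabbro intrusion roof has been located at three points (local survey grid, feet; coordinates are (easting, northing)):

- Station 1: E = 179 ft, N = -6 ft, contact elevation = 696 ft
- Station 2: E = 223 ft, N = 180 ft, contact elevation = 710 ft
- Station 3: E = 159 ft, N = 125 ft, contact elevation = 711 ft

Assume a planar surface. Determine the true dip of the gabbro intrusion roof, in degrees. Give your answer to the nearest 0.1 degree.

Let the plane be z = a·E + b·N + c.
Station 2−Station 1: 44a + 186b = 14;  Station 3−Station 1: −20a + 131b = 15.
Solving gives a = −0.10080, b = 0.09911.
Gradient magnitude |∇z| = √(a² + b²) = √(0.01016 + 0.00982) = 0.14137.
True dip = arctan(0.14137) = 8.0°, dipping toward SE (azimuth ≈ 135°).

8.0°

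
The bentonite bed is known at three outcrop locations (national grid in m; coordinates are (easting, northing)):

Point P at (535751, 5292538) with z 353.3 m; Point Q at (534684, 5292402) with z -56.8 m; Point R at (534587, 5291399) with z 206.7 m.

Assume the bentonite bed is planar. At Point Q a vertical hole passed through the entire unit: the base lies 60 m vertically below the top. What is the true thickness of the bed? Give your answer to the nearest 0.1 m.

Let the plane be z = a·E + b·N + c.
Point Q−Point P: −1067a − 136b = −410.1;  Point R−Point P: −1164a − 1139b = −146.6.
Solving gives a = 0.42305, b = −0.30362.
|∇z| = √(a²+b²) = 0.52073, so dip δ = arctan(0.52073) = 27.51°.
True thickness = vertical thickness × cos δ = 60 × cos 27.51° = 53.2 m.

53.2 m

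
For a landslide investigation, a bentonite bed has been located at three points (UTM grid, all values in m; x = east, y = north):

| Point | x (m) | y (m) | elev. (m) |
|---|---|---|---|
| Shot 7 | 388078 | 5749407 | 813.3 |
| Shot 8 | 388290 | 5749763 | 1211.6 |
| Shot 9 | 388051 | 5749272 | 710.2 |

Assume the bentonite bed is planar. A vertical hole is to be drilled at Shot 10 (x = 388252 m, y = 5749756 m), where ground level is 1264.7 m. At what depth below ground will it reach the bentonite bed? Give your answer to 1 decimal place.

91.3 m

Let the plane be z = a·x + b·y + c.
Shot 8−Shot 7: 212a + 356b = 398.3;  Shot 9−Shot 7: −27a − 135b = −103.1.
Solving gives a = 0.897879840, b = 0.584127736.
Then c = 813.3 − a·388078 − b·5749407 = −3706022.21.
At (388252, 5749756): z_contact = 348603.64 + 3358591.95 − 3706022.21 = 1173.39 m.
Depth below ground = 1264.7 − 1173.39 = 91.3 m.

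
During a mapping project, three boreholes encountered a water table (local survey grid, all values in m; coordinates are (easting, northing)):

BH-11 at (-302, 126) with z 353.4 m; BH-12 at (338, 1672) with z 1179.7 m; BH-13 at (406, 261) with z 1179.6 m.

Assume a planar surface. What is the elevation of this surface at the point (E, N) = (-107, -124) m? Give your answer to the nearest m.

565 m

Two edge vectors: BH-11→BH-12 = (640, 1546, 826.3), BH-11→BH-13 = (708, 135, 826.2).
Normal n = (BH-11→BH-12) × (BH-11→BH-13) = (1165754.7, 56252.4, -1008168).
So ∂z/∂E = −n_x/n_z = 1.15631 and ∂z/∂N = −n_y/n_z = 0.05580.
Intercept c from BH-11: 353.4 + 349.21 − 7.03 = 695.58.
At (-107, -124): z = −123.7 − 6.9 + 695.58 = 564.9 m.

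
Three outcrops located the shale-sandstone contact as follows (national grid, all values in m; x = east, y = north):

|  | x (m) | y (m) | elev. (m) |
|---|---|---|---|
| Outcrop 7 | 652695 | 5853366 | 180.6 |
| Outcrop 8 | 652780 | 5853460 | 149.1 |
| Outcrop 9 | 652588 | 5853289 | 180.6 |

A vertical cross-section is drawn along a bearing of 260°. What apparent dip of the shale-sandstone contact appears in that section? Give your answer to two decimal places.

27.17°

Let the plane be z = a·x + b·y + c.
Outcrop 8−Outcrop 7: 85a + 94b = −31.5;  Outcrop 9−Outcrop 7: −107a − 77b = 0.
Solving gives a = 0.69044, b = −0.95944.
Unit vector along 260° is (sin 260°, cos 260°) = (-0.9848, -0.1736).
Slope in that direction = a·(-0.9848) + b·(-0.1736) = −0.51334.
Apparent dip = arctan|0.51334| = 27.17° (true dip is 49.8°, so apparent ≤ true as expected).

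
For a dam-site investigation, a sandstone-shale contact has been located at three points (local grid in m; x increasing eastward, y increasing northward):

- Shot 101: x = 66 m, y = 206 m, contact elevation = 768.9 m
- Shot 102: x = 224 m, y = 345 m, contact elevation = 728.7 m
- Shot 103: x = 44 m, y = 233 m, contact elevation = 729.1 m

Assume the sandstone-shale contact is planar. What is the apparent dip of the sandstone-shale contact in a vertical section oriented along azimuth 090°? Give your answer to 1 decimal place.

31.3°

Let the plane be z = a·x + b·y + c.
Shot 102−Shot 101: 158a + 139b = −40.2;  Shot 103−Shot 101: −22a + 27b = −39.8.
Solving gives a = 0.60715, b = −0.97936.
Unit vector along 090° is (sin 90°, cos 90°) = (1.0000, 0.0000).
Slope in that direction = a·(1.0000) + b·(0.0000) = 0.60715.
Apparent dip = arctan|0.60715| = 31.3° (true dip is 49.0°, so apparent ≤ true as expected).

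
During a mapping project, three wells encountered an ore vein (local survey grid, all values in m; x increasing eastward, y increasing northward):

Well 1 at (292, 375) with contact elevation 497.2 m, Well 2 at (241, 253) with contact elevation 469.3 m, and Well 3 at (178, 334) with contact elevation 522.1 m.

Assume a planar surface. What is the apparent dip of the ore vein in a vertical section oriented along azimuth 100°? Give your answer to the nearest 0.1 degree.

Let the plane be z = a·x + b·y + c.
Well 2−Well 1: −51a − 122b = −27.9;  Well 3−Well 1: −114a − 41b = 24.9.
Solving gives a = −0.35387, b = 0.37662.
Unit vector along 100° is (sin 100°, cos 100°) = (0.9848, -0.1736).
Slope in that direction = a·(0.9848) + b·(-0.1736) = −0.41389.
Apparent dip = arctan|0.41389| = 22.5° (true dip is 27.3°, so apparent ≤ true as expected).

22.5°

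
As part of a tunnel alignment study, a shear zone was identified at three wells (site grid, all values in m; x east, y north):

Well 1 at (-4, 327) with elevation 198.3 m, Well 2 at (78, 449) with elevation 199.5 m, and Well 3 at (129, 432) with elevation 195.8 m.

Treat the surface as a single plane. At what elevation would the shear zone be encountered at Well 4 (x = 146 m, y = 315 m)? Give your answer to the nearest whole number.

Two edge vectors: Well 1→Well 2 = (82, 122, 1.2), Well 1→Well 3 = (133, 105, -2.5).
Normal n = (Well 1→Well 2) × (Well 1→Well 3) = (-431, 364.6, -7616).
So ∂z/∂x = −n_x/n_z = −0.05659 and ∂z/∂y = −n_y/n_z = 0.04787.
Intercept c from Well 1: 198.3 − 0.23 − 15.65 = 182.42.
At (146, 315): z = −8.3 + 15.1 + 182.42 = 189.2 m.

189 m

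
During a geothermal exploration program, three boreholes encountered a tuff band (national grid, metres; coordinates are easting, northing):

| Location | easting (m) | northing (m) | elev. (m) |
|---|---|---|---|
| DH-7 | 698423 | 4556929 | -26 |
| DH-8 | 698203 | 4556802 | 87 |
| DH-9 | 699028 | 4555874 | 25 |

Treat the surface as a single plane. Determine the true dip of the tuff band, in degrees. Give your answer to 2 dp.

24.07°

Let the plane be z = a·easting + b·northing + c.
DH-8−DH-7: −220a − 127b = 113;  DH-9−DH-7: 605a − 1055b = 51.
Solving gives a = −0.36492, b = −0.25761.
Gradient magnitude |∇z| = √(a² + b²) = √(0.13317 + 0.06636) = 0.44669.
True dip = arctan(0.44669) = 24.07°, dipping toward NE (azimuth ≈ 055°).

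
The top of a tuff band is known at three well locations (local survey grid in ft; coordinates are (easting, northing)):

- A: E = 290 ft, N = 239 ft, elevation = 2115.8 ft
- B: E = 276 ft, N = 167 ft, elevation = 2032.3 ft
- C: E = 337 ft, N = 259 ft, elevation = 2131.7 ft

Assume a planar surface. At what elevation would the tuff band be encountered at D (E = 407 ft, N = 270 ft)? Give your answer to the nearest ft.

2133 ft

Let the plane be z = a·E + b·N + c.
B−A: −14a − 72b = −83.5;  C−A: 47a + 20b = 15.9.
Solving gives a = −0.16920, b = 1.19262.
Then c = 2115.8 − a·290 − b·239 = 1879.83.
At (407, 270): z = −68.9 + 322.0 + 1879.83 = 2133.0 ft.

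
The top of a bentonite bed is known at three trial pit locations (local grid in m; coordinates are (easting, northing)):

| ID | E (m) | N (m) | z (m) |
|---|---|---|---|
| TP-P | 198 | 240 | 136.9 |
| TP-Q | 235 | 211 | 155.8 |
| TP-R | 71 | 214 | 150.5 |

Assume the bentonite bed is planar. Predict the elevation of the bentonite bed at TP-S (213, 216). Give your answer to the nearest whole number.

Let the plane be z = a·E + b·N + c.
TP-Q−TP-P: 37a − 29b = 18.9;  TP-R−TP-P: −127a − 26b = 13.6.
Solving gives a = 0.02088, b = −0.62508.
Then c = 136.9 − a·198 − b·240 = 282.78.
At (213, 216): z = 4.4 − 135.0 + 282.78 = 152.2 m.

152 m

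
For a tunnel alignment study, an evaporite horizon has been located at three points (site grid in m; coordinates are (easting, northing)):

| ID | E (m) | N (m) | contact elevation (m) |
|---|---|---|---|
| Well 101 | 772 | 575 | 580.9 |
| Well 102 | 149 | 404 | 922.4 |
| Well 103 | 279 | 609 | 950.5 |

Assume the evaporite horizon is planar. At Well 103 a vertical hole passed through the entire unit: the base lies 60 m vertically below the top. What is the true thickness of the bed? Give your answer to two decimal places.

44.14 m

Let the plane be z = a·E + b·N + c.
Well 102−Well 101: −623a − 171b = 341.5;  Well 103−Well 101: −493a + 34b = 369.6.
Solving gives a = −0.70923, b = 0.58683.
|∇z| = √(a²+b²) = 0.92052, so dip δ = arctan(0.92052) = 42.63°.
True thickness = vertical thickness × cos δ = 60 × cos 42.63° = 44.14 m.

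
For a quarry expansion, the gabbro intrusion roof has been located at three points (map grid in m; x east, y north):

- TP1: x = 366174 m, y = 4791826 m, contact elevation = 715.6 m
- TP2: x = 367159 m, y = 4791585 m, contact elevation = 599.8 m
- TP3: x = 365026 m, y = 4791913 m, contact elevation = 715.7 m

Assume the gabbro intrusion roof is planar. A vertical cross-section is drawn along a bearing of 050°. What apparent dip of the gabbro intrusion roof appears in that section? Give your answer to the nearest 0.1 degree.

26.0°

Let the plane be z = a·x + b·y + c.
TP2−TP1: 985a − 241b = −115.8;  TP3−TP1: −1148a + 87b = 0.1.
Solving gives a = 0.05263, b = 0.69560.
Unit vector along 050° is (sin 50°, cos 50°) = (0.7660, 0.6428).
Slope in that direction = a·(0.7660) + b·(0.6428) = 0.48744.
Apparent dip = arctan|0.48744| = 26.0° (true dip is 34.9°, so apparent ≤ true as expected).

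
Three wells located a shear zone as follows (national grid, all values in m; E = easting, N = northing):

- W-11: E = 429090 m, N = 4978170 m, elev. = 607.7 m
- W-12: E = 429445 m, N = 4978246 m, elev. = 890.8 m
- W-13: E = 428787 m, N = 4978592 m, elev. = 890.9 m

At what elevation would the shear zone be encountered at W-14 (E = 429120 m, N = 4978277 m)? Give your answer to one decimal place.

Let the plane be z = a·E + b·N + c.
W-12−W-11: 355a + 76b = 283.1;  W-13−W-11: −303a + 422b = 283.2.
Solving gives a = 0.566686724, b = 1.077976487.
Then c = 607.7 − a·429090 − b·4978170 = −5608902.11.
At (429120, 4978277): z = 243176.6 + 5366465.6 − 5608902.11 = 740.0 m.

740.0 m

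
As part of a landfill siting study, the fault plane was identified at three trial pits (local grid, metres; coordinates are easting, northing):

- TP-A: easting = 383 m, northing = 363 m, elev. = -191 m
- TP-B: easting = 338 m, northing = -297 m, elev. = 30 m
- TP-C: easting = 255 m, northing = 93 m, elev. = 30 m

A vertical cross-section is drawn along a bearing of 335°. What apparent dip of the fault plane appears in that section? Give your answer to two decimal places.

15.31°

Let the plane be z = a·easting + b·northing + c.
TP-B−TP-A: −45a − 660b = 221;  TP-C−TP-A: −128a − 270b = 221.
Solving gives a = −1.19162, b = −0.25360.
Unit vector along 335° is (sin 335°, cos 335°) = (-0.4226, 0.9063).
Slope in that direction = a·(-0.4226) + b·(0.9063) = 0.27376.
Apparent dip = arctan|0.27376| = 15.31° (true dip is 50.6°, so apparent ≤ true as expected).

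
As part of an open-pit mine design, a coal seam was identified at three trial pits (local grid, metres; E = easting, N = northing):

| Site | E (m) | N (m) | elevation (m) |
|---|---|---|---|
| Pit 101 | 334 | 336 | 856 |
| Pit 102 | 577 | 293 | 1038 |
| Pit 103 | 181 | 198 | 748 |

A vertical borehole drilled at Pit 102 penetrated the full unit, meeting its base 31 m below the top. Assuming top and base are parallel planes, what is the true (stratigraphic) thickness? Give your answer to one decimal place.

Two edge vectors: Pit 101→Pit 102 = (243, -43, 182), Pit 101→Pit 103 = (-153, -138, -108).
Normal n = (Pit 101→Pit 102) × (Pit 101→Pit 103) = (29760, -1602, -40113).
So ∂z/∂E = −n_x/n_z = 0.74190 and ∂z/∂N = −n_y/n_z = −0.03994.
|∇z| = √(a²+b²) = 0.74298, so dip δ = arctan(0.74298) = 36.61°.
True thickness = vertical thickness × cos δ = 31 × cos 36.61° = 24.9 m.

24.9 m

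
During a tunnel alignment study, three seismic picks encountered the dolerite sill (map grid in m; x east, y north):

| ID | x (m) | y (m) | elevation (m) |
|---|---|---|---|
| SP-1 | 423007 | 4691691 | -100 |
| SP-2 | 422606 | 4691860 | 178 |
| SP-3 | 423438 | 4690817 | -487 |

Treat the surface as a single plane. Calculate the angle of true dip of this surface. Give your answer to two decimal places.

33.11°

Let the plane be z = a·x + b·y + c.
SP-2−SP-1: −401a + 169b = 278;  SP-3−SP-1: 431a − 874b = −387.
Solving gives a = −0.63958, b = 0.12739.
Gradient magnitude |∇z| = √(a² + b²) = √(0.40906 + 0.01623) = 0.65214.
True dip = arctan(0.65214) = 33.11°, dipping toward ESE (azimuth ≈ 101°).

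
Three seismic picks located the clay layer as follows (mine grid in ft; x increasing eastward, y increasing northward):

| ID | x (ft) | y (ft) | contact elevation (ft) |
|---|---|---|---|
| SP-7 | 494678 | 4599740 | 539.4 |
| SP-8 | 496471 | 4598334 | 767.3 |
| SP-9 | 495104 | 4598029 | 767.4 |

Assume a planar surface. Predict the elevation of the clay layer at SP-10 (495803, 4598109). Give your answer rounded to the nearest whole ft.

777 ft

Let the plane be z = a·x + b·y + c.
SP-8−SP-7: 1793a − 1406b = 227.9;  SP-9−SP-7: 426a − 1711b = 228.
Solving gives a = 0.02809746, b = −0.12625978.
Then c = 539.4 − a·494678 − b·4599740 = 567402.36.
At (495803, 4598109): z = 13930.8 − 580556.2 + 567402.36 = 776.9 ft.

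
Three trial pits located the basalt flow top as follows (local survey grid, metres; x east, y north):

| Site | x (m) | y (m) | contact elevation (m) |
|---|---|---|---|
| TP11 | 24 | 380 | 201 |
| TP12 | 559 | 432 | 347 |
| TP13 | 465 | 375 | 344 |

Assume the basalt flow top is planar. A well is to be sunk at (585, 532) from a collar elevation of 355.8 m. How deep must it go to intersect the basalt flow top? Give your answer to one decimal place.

Let the plane be z = a·x + b·y + c.
TP12−TP11: 535a + 52b = 146;  TP13−TP11: 441a − 5b = 143.
Solving gives a = 0.31890, b = −0.47327.
Then c = 201 − a·24 − b·380 = 373.19.
At (585, 532): z_contact = 186.55 − 251.78 + 373.19 = 307.96 m.
Depth below ground = 355.8 − 307.96 = 47.8 m.

47.8 m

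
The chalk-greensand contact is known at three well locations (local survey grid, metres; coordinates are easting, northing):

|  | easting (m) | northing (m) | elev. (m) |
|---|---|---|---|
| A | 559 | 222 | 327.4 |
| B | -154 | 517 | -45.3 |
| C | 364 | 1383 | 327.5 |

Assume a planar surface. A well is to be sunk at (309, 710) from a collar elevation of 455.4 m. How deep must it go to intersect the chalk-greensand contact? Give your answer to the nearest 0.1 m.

Let the plane be z = a·easting + b·northing + c.
B−A: −713a + 295b = −372.7;  C−A: −195a + 1161b = 0.1.
Solving gives a = 0.561797, b = 0.094445.
Then c = 327.4 − a·559 − b·222 = −7.61.
At (309, 710): z_contact = 173.60 + 67.06 − 7.61 = 233.04 m.
Depth below ground = 455.4 − 233.04 = 222.4 m.

222.4 m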